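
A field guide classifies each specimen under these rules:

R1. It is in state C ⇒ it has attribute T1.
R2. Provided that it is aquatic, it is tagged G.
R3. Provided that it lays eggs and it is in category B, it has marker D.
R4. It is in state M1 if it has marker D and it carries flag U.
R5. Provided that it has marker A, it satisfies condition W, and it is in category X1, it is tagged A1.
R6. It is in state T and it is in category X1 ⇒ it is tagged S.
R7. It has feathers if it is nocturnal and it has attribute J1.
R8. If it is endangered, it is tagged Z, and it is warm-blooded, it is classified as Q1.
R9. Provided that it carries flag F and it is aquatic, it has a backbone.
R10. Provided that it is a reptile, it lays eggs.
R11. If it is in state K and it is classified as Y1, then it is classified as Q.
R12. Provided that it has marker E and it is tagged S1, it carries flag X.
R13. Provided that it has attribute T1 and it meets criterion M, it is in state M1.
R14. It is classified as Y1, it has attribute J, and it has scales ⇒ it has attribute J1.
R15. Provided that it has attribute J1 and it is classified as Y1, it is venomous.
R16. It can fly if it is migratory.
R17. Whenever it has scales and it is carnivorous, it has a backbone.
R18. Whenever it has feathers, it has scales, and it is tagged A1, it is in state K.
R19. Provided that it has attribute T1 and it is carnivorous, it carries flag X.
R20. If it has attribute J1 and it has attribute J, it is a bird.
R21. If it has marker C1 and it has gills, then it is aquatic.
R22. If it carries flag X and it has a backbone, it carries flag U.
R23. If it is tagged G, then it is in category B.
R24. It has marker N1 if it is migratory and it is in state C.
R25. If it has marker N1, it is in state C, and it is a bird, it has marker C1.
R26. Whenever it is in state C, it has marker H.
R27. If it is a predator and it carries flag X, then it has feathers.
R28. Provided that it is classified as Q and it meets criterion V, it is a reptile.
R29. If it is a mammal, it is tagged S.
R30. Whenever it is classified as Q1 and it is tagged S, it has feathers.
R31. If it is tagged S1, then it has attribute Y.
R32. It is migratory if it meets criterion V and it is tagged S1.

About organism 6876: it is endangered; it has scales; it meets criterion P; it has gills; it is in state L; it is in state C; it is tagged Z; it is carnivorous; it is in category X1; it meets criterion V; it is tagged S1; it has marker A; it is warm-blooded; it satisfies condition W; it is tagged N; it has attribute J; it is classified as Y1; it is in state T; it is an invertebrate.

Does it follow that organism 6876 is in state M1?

Yes

By R1 (it is in state C): it has attribute T1.
By R5 (it has marker A, it satisfies condition W, it is in category X1): it is tagged A1.
By R6 (it is in state T, it is in category X1): it is tagged S.
By R8 (it is endangered, it is tagged Z, it is warm-blooded): it is classified as Q1.
By R14 (it is classified as Y1, it has attribute J, it has scales): it has attribute J1.
By R17 (it has scales, it is carnivorous): it has a backbone.
By R19 (it has attribute T1, it is carnivorous): it carries flag X.
By R20 (it has attribute J1, it has attribute J): it is a bird.
By R22 (it carries flag X, it has a backbone): it carries flag U.
By R30 (it is classified as Q1, it is tagged S): it has feathers.
By R32 (it meets criterion V, it is tagged S1): it is migratory.
By R18 (it has feathers, it has scales, it is tagged A1): it is in state K.
By R24 (it is migratory, it is in state C): it has marker N1.
By R25 (it has marker N1, it is in state C, it is a bird): it has marker C1.
By R11 (it is in state K, it is classified as Y1): it is classified as Q.
By R21 (it has marker C1, it has gills): it is aquatic.
By R28 (it is classified as Q, it meets criterion V): it is a reptile.
By R2 (it is aquatic): it is tagged G.
By R10 (it is a reptile): it lays eggs.
By R23 (it is tagged G): it is in category B.
By R3 (it lays eggs, it is in category B): it has marker D.
By R4 (it has marker D, it carries flag U): it is in state M1.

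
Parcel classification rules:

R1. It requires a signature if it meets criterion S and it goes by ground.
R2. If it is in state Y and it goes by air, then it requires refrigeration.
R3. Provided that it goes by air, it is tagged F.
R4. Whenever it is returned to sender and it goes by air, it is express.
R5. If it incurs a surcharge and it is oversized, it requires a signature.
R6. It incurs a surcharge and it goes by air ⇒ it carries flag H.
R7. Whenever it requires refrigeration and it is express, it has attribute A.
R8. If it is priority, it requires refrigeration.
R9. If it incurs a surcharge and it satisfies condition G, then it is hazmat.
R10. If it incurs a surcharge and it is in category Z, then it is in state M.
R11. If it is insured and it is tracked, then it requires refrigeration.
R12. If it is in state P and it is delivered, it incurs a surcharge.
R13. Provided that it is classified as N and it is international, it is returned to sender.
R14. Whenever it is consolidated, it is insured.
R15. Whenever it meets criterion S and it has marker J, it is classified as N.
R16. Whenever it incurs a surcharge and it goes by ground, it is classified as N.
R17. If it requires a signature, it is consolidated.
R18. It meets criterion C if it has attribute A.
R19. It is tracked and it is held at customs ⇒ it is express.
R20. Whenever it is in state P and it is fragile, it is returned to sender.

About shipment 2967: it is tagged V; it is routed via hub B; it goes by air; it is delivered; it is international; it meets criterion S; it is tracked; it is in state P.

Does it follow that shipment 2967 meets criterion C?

No

Forward chaining from the given facts derives: is tagged F, incurs a surcharge, carries flag H.
The only rule concluding "it meets criterion C" is R18, which needs "it has attribute A"; that is never established.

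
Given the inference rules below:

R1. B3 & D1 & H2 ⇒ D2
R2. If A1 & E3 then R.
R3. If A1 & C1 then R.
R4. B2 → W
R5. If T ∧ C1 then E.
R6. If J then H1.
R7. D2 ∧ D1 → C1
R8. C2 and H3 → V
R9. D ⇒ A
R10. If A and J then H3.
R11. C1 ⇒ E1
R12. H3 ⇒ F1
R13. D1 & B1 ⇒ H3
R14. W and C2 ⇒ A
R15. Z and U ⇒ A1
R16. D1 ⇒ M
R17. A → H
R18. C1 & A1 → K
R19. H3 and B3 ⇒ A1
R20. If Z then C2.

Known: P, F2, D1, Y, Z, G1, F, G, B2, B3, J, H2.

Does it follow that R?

Yes

D2  (by R1: B3, D1, H2)
W  (by R4: B2)
C1  (by R7: D2, D1)
C2  (by R20: Z)
A  (by R14: W, C2)
H3  (by R10: A, J)
A1  (by R19: H3, B3)
R  (by R3: A1, C1)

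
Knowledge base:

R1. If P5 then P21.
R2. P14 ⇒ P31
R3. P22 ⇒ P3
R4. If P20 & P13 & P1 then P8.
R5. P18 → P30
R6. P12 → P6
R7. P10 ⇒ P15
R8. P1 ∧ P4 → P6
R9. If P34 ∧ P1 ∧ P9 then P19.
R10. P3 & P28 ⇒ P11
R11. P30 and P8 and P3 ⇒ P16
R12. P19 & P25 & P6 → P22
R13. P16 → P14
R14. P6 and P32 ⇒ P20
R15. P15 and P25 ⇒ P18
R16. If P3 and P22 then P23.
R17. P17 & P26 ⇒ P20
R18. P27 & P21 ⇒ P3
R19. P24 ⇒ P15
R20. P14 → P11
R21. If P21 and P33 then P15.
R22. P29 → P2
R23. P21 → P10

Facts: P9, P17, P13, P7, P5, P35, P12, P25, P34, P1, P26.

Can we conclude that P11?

Yes

P21  (by R1: P5)
P6  (by R6: P12)
P19  (by R9: P34, P1, P9)
P22  (by R12: P19, P25, P6)
P20  (by R17: P17, P26)
P10  (by R23: P21)
P3  (by R3: P22)
P8  (by R4: P20, P13, P1)
P15  (by R7: P10)
P18  (by R15: P15, P25)
P30  (by R5: P18)
P16  (by R11: P30, P8, P3)
P14  (by R13: P16)
P11  (by R20: P14)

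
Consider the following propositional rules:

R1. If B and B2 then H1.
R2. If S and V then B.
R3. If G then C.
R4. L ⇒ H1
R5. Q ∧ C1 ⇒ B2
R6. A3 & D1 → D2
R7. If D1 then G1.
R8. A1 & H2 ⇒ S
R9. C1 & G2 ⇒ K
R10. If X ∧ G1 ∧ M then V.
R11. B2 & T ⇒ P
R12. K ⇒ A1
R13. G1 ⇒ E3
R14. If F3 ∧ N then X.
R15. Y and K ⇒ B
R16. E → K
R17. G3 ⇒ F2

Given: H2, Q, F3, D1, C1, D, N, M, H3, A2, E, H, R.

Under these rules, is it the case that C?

Forward chaining from the given facts derives: B2, G1, E3, X, K, V, A1, S, B, H1.
The only rule concluding C is R3, which needs G; that is never established.

No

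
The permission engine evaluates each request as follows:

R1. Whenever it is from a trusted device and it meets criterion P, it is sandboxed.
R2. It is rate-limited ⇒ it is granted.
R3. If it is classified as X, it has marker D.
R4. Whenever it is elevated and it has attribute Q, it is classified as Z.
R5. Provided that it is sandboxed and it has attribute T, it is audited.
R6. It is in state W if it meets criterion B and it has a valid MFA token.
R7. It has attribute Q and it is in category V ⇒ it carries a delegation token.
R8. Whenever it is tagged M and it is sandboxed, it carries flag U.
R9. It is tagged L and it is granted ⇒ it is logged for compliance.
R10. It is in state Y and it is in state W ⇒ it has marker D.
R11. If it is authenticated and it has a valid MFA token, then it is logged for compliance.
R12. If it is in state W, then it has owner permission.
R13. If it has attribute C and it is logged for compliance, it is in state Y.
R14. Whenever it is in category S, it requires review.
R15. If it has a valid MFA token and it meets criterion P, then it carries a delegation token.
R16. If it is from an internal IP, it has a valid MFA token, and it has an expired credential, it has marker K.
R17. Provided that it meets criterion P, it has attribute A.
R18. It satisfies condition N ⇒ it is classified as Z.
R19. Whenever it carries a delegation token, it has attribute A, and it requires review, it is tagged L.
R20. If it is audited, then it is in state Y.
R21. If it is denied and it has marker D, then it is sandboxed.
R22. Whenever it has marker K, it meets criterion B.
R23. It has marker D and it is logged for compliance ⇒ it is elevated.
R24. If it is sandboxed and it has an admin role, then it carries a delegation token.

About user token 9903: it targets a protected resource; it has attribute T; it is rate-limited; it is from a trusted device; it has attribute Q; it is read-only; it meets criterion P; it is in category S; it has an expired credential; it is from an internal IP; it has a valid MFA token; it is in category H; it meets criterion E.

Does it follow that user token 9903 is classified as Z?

Yes

By R1 (it is from a trusted device, it meets criterion P): it is sandboxed.
By R2 (it is rate-limited): it is granted.
By R5 (it is sandboxed, it has attribute T): it is audited.
By R14 (it is in category S): it requires review.
By R15 (it has a valid MFA token, it meets criterion P): it carries a delegation token.
By R16 (it is from an internal IP, it has a valid MFA token, it has an expired credential): it has marker K.
By R17 (it meets criterion P): it has attribute A.
By R19 (it carries a delegation token, it has attribute A, it requires review): it is tagged L.
By R20 (it is audited): it is in state Y.
By R22 (it has marker K): it meets criterion B.
By R6 (it meets criterion B, it has a valid MFA token): it is in state W.
By R9 (it is tagged L, it is granted): it is logged for compliance.
By R10 (it is in state Y, it is in state W): it has marker D.
By R23 (it has marker D, it is logged for compliance): it is elevated.
By R4 (it is elevated, it has attribute Q): it is classified as Z.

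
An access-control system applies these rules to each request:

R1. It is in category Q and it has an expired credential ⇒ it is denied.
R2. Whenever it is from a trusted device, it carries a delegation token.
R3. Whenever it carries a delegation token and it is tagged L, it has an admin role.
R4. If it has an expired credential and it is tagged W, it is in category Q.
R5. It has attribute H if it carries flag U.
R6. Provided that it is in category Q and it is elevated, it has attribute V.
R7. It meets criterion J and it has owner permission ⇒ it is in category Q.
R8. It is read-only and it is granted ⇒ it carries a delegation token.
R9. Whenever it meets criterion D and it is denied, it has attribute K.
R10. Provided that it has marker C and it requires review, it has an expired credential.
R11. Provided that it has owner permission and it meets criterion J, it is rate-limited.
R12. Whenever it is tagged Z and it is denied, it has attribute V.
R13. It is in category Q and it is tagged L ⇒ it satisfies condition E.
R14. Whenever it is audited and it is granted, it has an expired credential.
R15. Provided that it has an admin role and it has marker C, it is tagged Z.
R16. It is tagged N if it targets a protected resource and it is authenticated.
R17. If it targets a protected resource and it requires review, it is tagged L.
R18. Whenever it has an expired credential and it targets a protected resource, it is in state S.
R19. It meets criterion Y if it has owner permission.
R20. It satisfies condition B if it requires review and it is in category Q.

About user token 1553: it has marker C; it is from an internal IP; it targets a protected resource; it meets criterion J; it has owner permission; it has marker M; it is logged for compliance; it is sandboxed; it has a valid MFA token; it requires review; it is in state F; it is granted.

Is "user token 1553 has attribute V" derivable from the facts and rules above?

Forward chaining from the given facts derives: is in category Q, has an expired credential, is rate-limited, is tagged L, is in state S, meets criterion Y, satisfies condition B, is denied, satisfies condition E.
Rules concluding "it has attribute V": R6 needs "it is elevated"; R12 needs "it is tagged Z" — none of these are established.

No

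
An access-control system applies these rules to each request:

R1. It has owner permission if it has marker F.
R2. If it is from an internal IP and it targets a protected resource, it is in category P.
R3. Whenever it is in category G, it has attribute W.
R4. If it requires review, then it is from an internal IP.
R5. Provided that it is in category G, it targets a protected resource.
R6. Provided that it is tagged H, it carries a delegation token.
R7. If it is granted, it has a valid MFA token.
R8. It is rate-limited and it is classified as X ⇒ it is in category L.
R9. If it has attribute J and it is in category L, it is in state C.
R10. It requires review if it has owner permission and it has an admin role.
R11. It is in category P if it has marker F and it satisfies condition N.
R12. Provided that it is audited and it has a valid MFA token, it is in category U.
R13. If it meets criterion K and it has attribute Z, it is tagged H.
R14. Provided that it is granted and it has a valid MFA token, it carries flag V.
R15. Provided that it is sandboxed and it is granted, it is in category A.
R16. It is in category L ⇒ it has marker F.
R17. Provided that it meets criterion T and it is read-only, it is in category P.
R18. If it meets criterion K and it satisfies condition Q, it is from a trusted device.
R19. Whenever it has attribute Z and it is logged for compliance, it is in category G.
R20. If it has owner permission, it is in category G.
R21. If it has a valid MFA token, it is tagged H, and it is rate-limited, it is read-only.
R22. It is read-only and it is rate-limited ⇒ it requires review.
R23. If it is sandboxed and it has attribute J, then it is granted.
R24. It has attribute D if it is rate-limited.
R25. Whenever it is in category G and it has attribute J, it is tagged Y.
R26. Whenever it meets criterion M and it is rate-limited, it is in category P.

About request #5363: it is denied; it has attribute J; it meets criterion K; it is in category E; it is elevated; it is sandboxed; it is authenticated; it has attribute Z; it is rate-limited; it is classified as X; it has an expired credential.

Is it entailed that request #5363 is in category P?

By R8 (it is rate-limited, it is classified as X): it is in category L.
By R13 (it meets criterion K, it has attribute Z): it is tagged H.
By R16 (it is in category L): it has marker F.
By R23 (it is sandboxed, it has attribute J): it is granted.
By R1 (it has marker F): it has owner permission.
By R7 (it is granted): it has a valid MFA token.
By R20 (it has owner permission): it is in category G.
By R21 (it has a valid MFA token, it is tagged H, it is rate-limited): it is read-only.
By R22 (it is read-only, it is rate-limited): it requires review.
By R4 (it requires review): it is from an internal IP.
By R5 (it is in category G): it targets a protected resource.
By R2 (it is from an internal IP, it targets a protected resource): it is in category P.

Yes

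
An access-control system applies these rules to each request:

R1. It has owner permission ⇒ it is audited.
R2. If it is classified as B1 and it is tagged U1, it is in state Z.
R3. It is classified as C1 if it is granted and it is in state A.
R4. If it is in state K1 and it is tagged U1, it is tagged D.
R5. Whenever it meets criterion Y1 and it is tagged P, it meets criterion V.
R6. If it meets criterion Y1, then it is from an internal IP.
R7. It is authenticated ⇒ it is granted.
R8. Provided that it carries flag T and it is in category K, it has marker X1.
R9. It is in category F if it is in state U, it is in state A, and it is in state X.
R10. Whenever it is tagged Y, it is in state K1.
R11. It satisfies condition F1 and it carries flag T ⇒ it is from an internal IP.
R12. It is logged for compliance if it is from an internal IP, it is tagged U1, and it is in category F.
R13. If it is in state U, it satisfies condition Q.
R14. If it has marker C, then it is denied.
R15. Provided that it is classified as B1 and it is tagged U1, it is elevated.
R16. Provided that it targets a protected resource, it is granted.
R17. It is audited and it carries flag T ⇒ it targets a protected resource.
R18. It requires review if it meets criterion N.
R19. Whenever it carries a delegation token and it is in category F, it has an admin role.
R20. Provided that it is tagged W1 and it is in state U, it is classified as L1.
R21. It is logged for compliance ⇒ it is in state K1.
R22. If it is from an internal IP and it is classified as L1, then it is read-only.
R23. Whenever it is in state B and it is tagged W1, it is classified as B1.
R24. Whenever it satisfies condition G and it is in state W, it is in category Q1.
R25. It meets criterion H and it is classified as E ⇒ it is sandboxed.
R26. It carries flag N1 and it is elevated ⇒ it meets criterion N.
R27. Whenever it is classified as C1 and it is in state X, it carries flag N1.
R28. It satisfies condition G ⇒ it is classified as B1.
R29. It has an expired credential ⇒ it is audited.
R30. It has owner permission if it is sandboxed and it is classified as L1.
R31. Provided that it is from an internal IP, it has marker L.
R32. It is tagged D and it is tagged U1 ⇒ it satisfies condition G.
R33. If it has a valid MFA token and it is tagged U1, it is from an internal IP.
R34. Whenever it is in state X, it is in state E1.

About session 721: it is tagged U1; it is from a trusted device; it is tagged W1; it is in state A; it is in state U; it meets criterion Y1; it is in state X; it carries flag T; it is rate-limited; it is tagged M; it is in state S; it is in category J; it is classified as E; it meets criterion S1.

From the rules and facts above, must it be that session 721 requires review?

No

Forward chaining from the given facts derives: is from an internal IP, is in category F, is logged for compliance, satisfies condition Q, is classified as L1, is in state K1, is read-only, has marker L, is in state E1, is tagged D, satisfies condition G, is classified as B1, is in state Z, is elevated.
The only rule concluding "it requires review" is R18, which needs "it meets criterion N"; that is never established.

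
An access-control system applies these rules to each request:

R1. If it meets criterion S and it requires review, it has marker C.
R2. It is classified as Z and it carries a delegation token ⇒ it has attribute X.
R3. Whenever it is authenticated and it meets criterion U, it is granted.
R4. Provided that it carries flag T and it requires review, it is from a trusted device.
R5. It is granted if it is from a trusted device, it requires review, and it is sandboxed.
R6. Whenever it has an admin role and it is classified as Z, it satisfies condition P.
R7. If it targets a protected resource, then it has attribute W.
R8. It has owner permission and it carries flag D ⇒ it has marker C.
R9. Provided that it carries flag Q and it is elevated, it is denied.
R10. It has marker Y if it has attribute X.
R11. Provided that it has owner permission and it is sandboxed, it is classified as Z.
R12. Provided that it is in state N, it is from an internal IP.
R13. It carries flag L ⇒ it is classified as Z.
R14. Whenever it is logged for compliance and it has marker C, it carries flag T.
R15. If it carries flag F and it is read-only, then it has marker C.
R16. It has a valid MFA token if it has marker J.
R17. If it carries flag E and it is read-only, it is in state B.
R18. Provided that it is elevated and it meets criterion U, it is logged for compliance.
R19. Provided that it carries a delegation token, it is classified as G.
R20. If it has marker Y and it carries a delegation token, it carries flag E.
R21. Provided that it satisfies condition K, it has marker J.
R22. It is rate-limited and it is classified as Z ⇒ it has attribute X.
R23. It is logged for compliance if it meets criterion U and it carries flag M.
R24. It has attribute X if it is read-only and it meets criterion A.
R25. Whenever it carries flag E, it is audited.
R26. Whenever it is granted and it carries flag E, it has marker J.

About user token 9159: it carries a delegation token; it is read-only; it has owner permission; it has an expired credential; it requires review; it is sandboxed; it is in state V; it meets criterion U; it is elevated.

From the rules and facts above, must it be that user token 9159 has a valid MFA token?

No

Forward chaining from the given facts derives: is classified as Z, is logged for compliance, is classified as G, has attribute X, has marker Y, carries flag E, is audited, is in state B.
The only rule concluding "it has a valid MFA token" is R16, which needs "it has marker J"; that is never established.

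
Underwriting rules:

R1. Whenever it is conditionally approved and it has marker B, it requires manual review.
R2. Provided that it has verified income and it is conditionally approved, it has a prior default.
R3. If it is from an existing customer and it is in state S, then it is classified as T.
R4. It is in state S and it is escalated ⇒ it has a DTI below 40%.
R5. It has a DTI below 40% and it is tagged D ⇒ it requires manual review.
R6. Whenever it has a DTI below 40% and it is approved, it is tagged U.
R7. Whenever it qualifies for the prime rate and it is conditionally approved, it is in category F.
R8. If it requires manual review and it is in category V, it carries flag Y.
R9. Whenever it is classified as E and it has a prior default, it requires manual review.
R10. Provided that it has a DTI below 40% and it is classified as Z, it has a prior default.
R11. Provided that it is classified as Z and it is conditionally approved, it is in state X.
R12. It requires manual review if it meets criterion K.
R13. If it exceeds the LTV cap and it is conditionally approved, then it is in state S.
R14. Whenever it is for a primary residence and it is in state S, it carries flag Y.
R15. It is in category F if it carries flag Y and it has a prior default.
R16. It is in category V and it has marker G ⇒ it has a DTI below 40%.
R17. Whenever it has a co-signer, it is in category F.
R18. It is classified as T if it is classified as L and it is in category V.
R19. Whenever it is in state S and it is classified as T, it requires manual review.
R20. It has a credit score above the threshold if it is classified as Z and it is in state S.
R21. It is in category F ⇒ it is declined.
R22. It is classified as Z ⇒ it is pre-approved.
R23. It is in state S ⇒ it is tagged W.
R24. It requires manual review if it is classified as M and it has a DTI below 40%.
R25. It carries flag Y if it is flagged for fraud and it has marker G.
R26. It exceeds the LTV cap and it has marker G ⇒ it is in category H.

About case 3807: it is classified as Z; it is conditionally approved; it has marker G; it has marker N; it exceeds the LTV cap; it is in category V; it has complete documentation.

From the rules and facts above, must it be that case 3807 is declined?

Forward chaining from the given facts derives: is in state X, is in state S, has a DTI below 40%, has a credit score above the threshold, is pre-approved, is tagged W, is in category H, has a prior default.
The only rule concluding "it is declined" is R21, which needs "it is in category F"; that is never established.

No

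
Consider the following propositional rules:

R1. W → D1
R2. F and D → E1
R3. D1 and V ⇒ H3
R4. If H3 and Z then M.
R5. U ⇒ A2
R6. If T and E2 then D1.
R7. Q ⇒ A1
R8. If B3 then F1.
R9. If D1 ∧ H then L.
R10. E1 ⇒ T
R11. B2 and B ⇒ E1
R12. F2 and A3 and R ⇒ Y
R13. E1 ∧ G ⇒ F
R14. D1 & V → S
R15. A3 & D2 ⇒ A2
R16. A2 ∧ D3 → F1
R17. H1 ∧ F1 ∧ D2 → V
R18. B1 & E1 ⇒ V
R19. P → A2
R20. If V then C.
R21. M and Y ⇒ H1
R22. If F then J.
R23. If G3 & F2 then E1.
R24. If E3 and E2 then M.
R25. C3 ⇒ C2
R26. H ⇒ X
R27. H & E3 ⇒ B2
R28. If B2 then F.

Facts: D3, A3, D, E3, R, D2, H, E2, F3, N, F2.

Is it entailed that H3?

Yes

Y  (by R12: F2, A3, R)
A2  (by R15: A3, D2)
F1  (by R16: A2, D3)
M  (by R24: E3, E2)
B2  (by R27: H, E3)
F  (by R28: B2)
E1  (by R2: F, D)
T  (by R10: E1)
H1  (by R21: M, Y)
D1  (by R6: T, E2)
V  (by R17: H1, F1, D2)
H3  (by R3: D1, V)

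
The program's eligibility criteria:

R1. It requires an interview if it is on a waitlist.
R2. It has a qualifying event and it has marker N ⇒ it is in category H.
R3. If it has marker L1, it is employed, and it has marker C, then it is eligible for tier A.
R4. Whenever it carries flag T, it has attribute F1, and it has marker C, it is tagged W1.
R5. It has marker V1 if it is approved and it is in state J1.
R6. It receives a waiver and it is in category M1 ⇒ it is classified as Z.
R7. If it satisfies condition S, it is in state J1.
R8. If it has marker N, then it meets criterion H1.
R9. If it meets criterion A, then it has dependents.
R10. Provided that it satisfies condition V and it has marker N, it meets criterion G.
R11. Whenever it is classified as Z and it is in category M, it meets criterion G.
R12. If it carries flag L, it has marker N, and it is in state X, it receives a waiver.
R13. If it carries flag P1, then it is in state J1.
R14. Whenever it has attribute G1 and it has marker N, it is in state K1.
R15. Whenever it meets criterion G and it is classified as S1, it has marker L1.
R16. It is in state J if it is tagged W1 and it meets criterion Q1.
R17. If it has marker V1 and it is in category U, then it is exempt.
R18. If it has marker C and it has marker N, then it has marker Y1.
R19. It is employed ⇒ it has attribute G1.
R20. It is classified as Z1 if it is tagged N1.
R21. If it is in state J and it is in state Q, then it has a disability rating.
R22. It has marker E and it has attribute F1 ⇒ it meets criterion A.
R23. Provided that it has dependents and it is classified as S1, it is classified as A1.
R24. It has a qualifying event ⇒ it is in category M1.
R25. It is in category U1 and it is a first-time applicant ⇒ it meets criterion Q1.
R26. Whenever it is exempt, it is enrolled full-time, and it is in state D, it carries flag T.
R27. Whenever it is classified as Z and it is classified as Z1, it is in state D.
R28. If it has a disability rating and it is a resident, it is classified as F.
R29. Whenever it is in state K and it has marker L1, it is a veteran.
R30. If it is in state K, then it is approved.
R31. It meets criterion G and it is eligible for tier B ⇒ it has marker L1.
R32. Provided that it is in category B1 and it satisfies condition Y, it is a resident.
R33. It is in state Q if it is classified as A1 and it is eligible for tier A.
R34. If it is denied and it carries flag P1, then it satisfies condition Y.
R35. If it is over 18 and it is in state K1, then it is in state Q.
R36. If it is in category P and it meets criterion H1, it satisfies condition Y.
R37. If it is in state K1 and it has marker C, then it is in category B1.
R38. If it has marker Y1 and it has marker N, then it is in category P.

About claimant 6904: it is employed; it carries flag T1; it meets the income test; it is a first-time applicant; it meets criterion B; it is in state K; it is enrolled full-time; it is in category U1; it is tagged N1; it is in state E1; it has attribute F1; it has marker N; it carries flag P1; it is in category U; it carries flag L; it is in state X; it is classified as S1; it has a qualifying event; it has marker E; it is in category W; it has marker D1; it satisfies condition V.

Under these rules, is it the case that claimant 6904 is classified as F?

No

Forward chaining from the given facts derives: is in category H, meets criterion H1, meets criterion G, receives a waiver, is in state J1, has marker L1, has attribute G1, is classified as Z1, meets criterion A, is in category M1, meets criterion Q1, is a veteran, is approved, has marker V1, is classified as Z, has dependents, is in state K1, is exempt, is classified as A1, is in state D, carries flag T.
The only rule concluding "it is classified as F" is R28, which needs "it has a disability rating"; that is never established.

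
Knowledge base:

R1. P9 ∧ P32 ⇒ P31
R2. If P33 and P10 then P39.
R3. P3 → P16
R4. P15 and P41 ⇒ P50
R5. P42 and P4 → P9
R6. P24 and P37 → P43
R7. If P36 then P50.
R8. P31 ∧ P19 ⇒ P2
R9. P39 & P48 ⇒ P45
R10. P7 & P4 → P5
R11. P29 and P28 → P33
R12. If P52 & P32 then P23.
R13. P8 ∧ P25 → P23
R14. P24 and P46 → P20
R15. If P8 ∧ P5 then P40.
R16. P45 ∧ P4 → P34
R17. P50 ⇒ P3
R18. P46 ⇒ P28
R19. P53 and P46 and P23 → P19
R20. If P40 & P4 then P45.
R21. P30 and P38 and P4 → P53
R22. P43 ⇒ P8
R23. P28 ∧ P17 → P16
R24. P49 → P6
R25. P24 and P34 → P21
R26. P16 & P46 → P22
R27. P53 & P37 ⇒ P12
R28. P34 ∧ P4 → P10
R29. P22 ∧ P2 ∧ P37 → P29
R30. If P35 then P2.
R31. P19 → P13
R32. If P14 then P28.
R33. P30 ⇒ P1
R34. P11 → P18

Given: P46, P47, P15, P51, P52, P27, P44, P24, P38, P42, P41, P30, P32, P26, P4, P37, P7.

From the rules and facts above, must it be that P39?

Yes

P50  (by R4: P15, P41)
P9  (by R5: P42, P4)
P43  (by R6: P24, P37)
P5  (by R10: P7, P4)
P23  (by R12: P52, P32)
P3  (by R17: P50)
P28  (by R18: P46)
P53  (by R21: P30, P38, P4)
P8  (by R22: P43)
P31  (by R1: P9, P32)
P16  (by R3: P3)
P40  (by R15: P8, P5)
P19  (by R19: P53, P46, P23)
P45  (by R20: P40, P4)
P22  (by R26: P16, P46)
P2  (by R8: P31, P19)
P34  (by R16: P45, P4)
P10  (by R28: P34, P4)
P29  (by R29: P22, P2, P37)
P33  (by R11: P29, P28)
P39  (by R2: P33, P10)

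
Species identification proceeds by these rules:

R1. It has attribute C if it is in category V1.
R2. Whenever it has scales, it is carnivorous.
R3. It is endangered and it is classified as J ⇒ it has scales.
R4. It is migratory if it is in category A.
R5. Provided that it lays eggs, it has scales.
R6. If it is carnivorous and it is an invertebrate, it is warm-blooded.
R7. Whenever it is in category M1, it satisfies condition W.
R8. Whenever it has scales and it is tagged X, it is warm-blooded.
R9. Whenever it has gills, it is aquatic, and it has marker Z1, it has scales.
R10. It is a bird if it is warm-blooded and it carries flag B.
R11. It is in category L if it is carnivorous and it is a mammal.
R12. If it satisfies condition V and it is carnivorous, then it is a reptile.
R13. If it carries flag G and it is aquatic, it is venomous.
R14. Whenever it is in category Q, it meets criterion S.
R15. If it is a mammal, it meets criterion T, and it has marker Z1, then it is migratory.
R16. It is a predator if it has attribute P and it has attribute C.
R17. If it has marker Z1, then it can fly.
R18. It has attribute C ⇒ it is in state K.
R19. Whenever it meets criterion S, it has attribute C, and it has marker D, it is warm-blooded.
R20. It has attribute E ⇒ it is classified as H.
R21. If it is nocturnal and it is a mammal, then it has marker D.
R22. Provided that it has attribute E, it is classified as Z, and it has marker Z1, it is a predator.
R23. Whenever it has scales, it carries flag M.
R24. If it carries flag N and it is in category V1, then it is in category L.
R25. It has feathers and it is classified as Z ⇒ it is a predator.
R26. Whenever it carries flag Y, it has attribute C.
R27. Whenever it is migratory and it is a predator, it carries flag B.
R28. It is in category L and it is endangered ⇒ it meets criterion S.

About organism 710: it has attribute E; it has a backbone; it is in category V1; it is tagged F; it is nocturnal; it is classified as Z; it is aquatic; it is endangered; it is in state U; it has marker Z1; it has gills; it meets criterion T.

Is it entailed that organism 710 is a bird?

No

Forward chaining from the given facts derives: has attribute C, has scales, can fly, is in state K, is classified as H, is a predator, carries flag M, is carnivorous.
The only rule concluding "it is a bird" is R10, which needs "it is warm-blooded"; that is never established.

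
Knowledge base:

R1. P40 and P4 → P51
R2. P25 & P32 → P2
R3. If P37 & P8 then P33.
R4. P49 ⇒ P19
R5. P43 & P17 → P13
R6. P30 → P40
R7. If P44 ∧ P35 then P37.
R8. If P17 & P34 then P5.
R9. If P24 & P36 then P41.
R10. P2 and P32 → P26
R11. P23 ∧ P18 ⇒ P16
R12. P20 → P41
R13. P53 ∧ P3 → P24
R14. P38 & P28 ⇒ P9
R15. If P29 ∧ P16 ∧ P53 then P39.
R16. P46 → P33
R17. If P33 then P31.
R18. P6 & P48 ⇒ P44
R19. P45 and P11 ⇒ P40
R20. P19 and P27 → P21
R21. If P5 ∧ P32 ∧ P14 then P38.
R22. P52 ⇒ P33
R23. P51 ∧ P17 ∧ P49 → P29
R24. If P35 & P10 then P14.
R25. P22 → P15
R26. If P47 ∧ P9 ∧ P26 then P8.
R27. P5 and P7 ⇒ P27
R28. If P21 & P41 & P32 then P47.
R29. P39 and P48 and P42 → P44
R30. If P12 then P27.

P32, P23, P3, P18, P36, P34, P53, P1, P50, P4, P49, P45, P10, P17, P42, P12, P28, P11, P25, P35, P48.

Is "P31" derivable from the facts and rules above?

Yes

P2  (by R2: P25, P32)
P19  (by R4: P49)
P5  (by R8: P17, P34)
P26  (by R10: P2, P32)
P16  (by R11: P23, P18)
P24  (by R13: P53, P3)
P40  (by R19: P45, P11)
P14  (by R24: P35, P10)
P27  (by R30: P12)
P51  (by R1: P40, P4)
P41  (by R9: P24, P36)
P21  (by R20: P19, P27)
P38  (by R21: P5, P32, P14)
P29  (by R23: P51, P17, P49)
P47  (by R28: P21, P41, P32)
P9  (by R14: P38, P28)
P39  (by R15: P29, P16, P53)
P8  (by R26: P47, P9, P26)
P44  (by R29: P39, P48, P42)
P37  (by R7: P44, P35)
P33  (by R3: P37, P8)
P31  (by R17: P33)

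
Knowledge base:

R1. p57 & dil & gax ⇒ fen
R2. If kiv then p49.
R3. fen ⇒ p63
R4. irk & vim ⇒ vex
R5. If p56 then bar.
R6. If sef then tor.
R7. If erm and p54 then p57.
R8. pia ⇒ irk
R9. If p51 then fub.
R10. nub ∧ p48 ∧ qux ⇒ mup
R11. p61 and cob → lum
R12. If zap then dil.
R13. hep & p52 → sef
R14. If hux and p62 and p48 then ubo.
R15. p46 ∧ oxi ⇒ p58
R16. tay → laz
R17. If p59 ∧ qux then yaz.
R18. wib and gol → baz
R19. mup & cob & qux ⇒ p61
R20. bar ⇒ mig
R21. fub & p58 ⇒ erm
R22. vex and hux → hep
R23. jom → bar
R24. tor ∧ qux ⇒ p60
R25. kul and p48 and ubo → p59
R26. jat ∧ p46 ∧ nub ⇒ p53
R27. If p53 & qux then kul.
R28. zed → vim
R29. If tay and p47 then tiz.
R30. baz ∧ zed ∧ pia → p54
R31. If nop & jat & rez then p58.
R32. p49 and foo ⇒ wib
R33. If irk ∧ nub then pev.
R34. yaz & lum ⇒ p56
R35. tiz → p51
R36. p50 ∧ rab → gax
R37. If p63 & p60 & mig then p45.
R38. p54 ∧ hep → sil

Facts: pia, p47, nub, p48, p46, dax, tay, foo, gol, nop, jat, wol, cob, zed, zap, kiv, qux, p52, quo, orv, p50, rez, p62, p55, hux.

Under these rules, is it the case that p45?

No

Forward chaining from the given facts derives: p49, irk, mup, dil, ubo, laz, p61, p53, kul, vim, tiz, p58, wib, pev, p51, vex, fub, lum, baz, erm, hep, p59, p54, sil, p57, sef, yaz, p56, bar, tor, mig, p60.
The only rule concluding p45 is R37, which needs p63; that is never established.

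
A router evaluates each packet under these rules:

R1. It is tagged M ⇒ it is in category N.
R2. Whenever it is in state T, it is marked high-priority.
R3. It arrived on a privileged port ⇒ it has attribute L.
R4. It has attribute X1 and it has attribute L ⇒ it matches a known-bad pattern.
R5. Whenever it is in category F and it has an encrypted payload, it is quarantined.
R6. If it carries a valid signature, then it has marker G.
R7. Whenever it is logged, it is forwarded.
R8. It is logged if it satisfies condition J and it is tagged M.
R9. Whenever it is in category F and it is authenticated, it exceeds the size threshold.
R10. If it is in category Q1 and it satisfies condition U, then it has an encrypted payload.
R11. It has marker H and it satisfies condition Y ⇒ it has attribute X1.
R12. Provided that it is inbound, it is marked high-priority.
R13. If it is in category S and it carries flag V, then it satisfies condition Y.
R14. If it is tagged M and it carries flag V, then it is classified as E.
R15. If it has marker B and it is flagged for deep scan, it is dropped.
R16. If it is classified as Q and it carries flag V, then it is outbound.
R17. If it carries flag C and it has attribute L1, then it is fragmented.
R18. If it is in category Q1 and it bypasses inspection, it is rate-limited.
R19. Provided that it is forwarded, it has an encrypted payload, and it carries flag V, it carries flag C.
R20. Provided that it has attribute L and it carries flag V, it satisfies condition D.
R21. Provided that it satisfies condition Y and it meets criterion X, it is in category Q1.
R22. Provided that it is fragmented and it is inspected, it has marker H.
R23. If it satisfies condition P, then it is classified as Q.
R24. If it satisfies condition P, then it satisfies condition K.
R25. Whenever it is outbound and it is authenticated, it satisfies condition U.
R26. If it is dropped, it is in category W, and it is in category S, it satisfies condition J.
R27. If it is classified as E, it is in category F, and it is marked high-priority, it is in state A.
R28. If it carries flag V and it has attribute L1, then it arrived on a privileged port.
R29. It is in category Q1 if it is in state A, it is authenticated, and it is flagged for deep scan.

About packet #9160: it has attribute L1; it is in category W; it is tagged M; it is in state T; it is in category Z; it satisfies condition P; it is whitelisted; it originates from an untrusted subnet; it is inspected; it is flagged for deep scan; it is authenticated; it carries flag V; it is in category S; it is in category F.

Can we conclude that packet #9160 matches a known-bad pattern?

No

Forward chaining from the given facts derives: is in category N, is marked high-priority, exceeds the size threshold, satisfies condition Y, is classified as E, is classified as Q, satisfies condition K, is in state A, arrived on a privileged port, is in category Q1, has attribute L, is outbound, satisfies condition D, satisfies condition U, has an encrypted payload, is quarantined.
The only rule concluding "it matches a known-bad pattern" is R4, which needs "it has attribute X1"; that is never established.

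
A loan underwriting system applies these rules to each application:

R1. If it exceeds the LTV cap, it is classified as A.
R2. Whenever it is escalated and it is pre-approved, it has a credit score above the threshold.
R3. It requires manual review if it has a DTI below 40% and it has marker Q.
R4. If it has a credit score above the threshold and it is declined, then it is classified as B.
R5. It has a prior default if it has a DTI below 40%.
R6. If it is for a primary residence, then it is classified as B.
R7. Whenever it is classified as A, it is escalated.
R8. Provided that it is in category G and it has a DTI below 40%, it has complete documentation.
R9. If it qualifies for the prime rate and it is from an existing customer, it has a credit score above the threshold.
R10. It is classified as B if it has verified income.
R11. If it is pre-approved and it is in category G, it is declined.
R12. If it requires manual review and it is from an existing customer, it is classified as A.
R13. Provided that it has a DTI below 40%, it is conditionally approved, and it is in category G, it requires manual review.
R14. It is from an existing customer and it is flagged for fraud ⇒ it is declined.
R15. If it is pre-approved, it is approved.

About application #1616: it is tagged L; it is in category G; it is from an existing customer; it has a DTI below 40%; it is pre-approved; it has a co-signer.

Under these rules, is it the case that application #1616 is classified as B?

Forward chaining from the given facts derives: has a prior default, has complete documentation, is declined, is approved.
Rules concluding "it is classified as B": R4 needs "it has a credit score above the threshold"; R6 needs "it is for a primary residence"; R10 needs "it has verified income" — none of these are established.

No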